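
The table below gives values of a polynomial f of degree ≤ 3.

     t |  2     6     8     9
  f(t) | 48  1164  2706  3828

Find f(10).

5224

Using the Lagrange interpolation formula with nodes 2, 6, 8, 9:
  L_0(t) = (t - 6)(t - 8)(t - 9) / -168
  L_1(t) = (t - 2)(t - 8)(t - 9) / 24
  L_2(t) = (t - 2)(t - 6)(t - 9) / -12
  L_3(t) = (t - 2)(t - 6)(t - 8) / 21
Then f(t) = 48·L_0(t) + 1164·L_1(t) + 2706·L_2(t) + 3828·L_3(t).
Expanding and collecting terms gives f(t) = 5t^3 + 2t^2 + 3t - 6.
Evaluating at t = 10: f(10) = 5224.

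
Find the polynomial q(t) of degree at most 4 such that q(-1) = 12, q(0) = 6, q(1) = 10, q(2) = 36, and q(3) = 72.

Write q(t) = at^4 + bt^3 + ct^2 + dt + e. Substituting each data point gives a linear system:
  a - b + c - d + e = 12
  e = 6
  a + b + c + d + e = 10
  16a + 8b + 4c + 2d + e = 36
  81a + 27b + 9c + 3d + e = 72
Solving the system yields a = -1, b = 4, c = 6, d = -5, e = 6.
So q(t) = -t⁴ + 4t³ + 6t² - 5t + 6.
Check: q(1) = 10. ✓

q(t) = -t^4 + 4t^3 + 6t^2 - 5t + 6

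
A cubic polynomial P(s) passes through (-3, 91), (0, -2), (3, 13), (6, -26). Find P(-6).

454

Using the Lagrange interpolation formula with nodes -3, 0, 3, 6:
  L_0(s) = s(s - 3)(s - 6) / -162
  L_1(s) = (s + 3)(s - 3)(s - 6) / 54
  L_2(s) = (s + 3)s(s - 6) / -54
  L_3(s) = (s + 3)s(s - 3) / 162
Then P(s) = 91·L_0(s) - 2·L_1(s) + 13·L_2(s) - 26·L_3(s).
Expanding and collecting terms gives P(s) = -s³ + 6s² - 4s - 2.
Evaluating at s = -6: P(-6) = 454.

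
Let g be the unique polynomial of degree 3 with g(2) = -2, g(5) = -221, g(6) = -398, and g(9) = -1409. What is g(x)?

g(x) = -2x^3 + 5x + 4

Write g(x) = ax^3 + bx^2 + cx + d. Substituting each data point gives a linear system:
  8a + 4b + 2c + d = -2
  125a + 25b + 5c + d = -221
  216a + 36b + 6c + d = -398
  729a + 81b + 9c + d = -1409
Solving the system yields a = -2, b = 0, c = 5, d = 4.
So g(x) = -2x^3 + 5x + 4.
Check: g(5) = -221. ✓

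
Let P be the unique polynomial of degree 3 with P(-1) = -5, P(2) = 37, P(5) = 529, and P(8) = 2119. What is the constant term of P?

Write P(u) = au^3 + bu^2 + cu + d. Substituting each data point gives a linear system:
  -a + b - c + d = -5
  8a + 4b + 2c + d = 37
  125a + 25b + 5c + d = 529
  512a + 64b + 8c + d = 2119
Solving the system yields a = 4, b = 1, c = 1, d = -1.
So P(u) = 4u^3 + u^2 + u - 1.
The constant term is -1.

-1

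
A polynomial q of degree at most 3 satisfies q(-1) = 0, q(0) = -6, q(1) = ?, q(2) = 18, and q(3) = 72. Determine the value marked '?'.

On equispaced nodes a degree-3 polynomial has vanishing fourth forward difference, so
  q(-1) - 4·q(0) + 6·q(1) - 4·q(2) + q(3) = 0.
Substituting the known values and solving for q(1):
  6·q(1) = -24
  q(1) = -4.

-4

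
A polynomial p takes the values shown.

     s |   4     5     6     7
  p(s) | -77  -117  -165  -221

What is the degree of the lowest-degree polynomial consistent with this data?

Forward differences of the values at s = 4, 5, 6, 7:
  p  : -77  -117  -165  -221
  Δ  : -40  -48  -56
  Δ^2: -8  -8
  Δ^3: 0
The second differences are constant (-8) and nonzero, while all higher differences vanish, so the minimal degree is 2.

2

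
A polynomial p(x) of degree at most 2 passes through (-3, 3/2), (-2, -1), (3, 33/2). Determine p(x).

Using the Lagrange interpolation formula with nodes -3, -2, 3:
  L_0(x) = (x + 2)(x - 3) / 6
  L_1(x) = (x + 3)(x - 3) / -5
  L_2(x) = (x + 3)(x + 2) / 30
Then p(x) = 3/2·L_0(x) - 1·L_1(x) + 33/2·L_2(x).
Expanding and collecting terms gives p(x) = x² + (5/2)x.
Check: p(3) = 33/2. ✓

p(x) = x^2 + (5/2)x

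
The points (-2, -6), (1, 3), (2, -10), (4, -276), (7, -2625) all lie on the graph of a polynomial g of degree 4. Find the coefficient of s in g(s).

Write g(s) = as^4 + bs^3 + cs^2 + ds + e. Substituting each data point gives a linear system:
  16a - 8b + 4c - 2d + e = -6
  a + b + c + d + e = 3
  16a + 8b + 4c + 2d + e = -10
  256a + 64b + 16c + 4d + e = -276
  2401a + 343b + 49c + 7d + e = -2625
Solving the system yields a = -1, b = -1, c = 2, d = 3, e = 0.
So g(s) = -s^4 - s^3 + 2s^2 + 3s.
The coefficient of s is 3.

3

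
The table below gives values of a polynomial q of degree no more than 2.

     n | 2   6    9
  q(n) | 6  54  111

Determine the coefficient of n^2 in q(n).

1

Write q(n) = an^2 + bn + c. Substituting each data point gives a linear system:
  4a + 2b + c = 6
  36a + 6b + c = 54
  81a + 9b + c = 111
Solving the system yields a = 1, b = 4, c = -6.
So q(n) = n^2 + 4n - 6.
The leading coefficient is 1.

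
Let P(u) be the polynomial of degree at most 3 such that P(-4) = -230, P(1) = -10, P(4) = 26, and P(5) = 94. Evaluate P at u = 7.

386

Using the Lagrange interpolation formula with nodes -4, 1, 4, 5:
  L_0(u) = (u - 1)(u - 4)(u - 5) / -360
  L_1(u) = (u + 4)(u - 4)(u - 5) / 60
  L_2(u) = (u + 4)(u - 1)(u - 5) / -24
  L_3(u) = (u + 4)(u - 1)(u - 4) / 36
Then P(u) = -230·L_0(u) - 10·L_1(u) + 26·L_2(u) + 94·L_3(u).
Expanding and collecting terms gives P(u) = 2u^3 - 6u^2 - 6.
Evaluating at u = 7: P(7) = 386.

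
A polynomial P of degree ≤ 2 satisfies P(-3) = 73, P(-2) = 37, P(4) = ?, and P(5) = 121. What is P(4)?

73

The 3 known points determine the degree-2 polynomial uniquely.
Write P(x) = ax^2 + bx + c. Substituting each data point gives a linear system:
  9a - 3b + c = 73
  4a - 2b + c = 37
  25a + 5b + c = 121
Solving the system yields a = 6, b = -6, c = 1.
So P(x) = 6x^2 - 6x + 1.
Then P(4) = 73.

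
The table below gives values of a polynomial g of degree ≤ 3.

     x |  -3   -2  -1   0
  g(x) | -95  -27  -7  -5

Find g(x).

g(x) = 5x^3 + 6x^2 + 3x - 5

Write g(x) = ax^3 + bx^2 + cx + d. Substituting each data point gives a linear system:
  -27a + 9b - 3c + d = -95
  -8a + 4b - 2c + d = -27
  -a + b - c + d = -7
  d = -5
Solving the system yields a = 5, b = 6, c = 3, d = -5.
So g(x) = 5x³ + 6x² + 3x - 5.
Check: g(-3) = -95. ✓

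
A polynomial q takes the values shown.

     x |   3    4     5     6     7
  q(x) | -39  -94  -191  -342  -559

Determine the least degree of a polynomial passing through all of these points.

Forward differences of the values at x = 3, 4, 5, 6, 7:
  q  : -39  -94  -191  -342  -559
  Δ  : -55  -97  -151  -217
  Δ^2: -42  -54  -66
  Δ^3: -12  -12
  Δ^4: 0
The third differences are constant (-12) and nonzero, while all higher differences vanish, so the minimal degree is 3.

3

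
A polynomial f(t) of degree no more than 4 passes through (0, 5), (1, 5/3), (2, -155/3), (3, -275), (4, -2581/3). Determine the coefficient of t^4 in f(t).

Write f(t) = at^4 + bt^3 + ct^2 + dt + e. Substituting each data point gives a linear system:
  e = 5
  a + b + c + d + e = 5/3
  16a + 8b + 4c + 2d + e = -155/3
  81a + 27b + 9c + 3d + e = -275
  256a + 64b + 16c + 4d + e = -2581/3
Solving the system yields a = -3, b = -2, c = 2, d = -1/3, e = 5.
So f(t) = -3t^4 - 2t^3 + 2t^2 - (1/3)t + 5.
The leading coefficient is -3.

-3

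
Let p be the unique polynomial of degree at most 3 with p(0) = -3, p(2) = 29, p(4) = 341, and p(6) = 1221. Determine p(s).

Write p(s) = as^3 + bs^2 + cs + d. Substituting each data point gives a linear system:
  d = -3
  8a + 4b + 2c + d = 29
  64a + 16b + 4c + d = 341
  216a + 36b + 6c + d = 1221
Solving the system yields a = 6, b = -1, c = -6, d = -3.
So p(s) = 6s^3 - s^2 - 6s - 3.
Check: p(2) = 29. ✓

p(s) = 6s^3 - s^2 - 6s - 3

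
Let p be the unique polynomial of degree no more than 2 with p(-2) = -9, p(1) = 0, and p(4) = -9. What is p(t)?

Write p(t) = at^2 + bt + c. Substituting each data point gives a linear system:
  4a - 2b + c = -9
  a + b + c = 0
  16a + 4b + c = -9
Solving the system yields a = -1, b = 2, c = -1.
So p(t) = -t² + 2t - 1.
Check: p(1) = 0. ✓

p(t) = -t^2 + 2t - 1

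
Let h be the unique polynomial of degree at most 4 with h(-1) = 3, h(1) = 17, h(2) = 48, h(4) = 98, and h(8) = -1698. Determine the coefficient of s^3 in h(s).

4

Write h(s) = as^4 + bs^3 + cs^2 + ds + e. Substituting each data point gives a linear system:
  a - b + c - d + e = 3
  a + b + c + d + e = 17
  16a + 8b + 4c + 2d + e = 48
  256a + 64b + 16c + 4d + e = 98
  4096a + 512b + 64c + 8d + e = -1698
Solving the system yields a = -1, b = 4, c = 5, d = 3, e = 6.
So h(s) = -s^4 + 4s^3 + 5s^2 + 3s + 6.
The coefficient of s^3 is 4.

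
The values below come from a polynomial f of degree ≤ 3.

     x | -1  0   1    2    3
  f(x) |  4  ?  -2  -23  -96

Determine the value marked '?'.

-3

The 4 known points determine the degree-3 polynomial uniquely.
Write f(x) = ax^3 + bx^2 + cx + d. Substituting each data point gives a linear system:
  -a + b - c + d = 4
  a + b + c + d = -2
  8a + 4b + 2c + d = -23
  27a + 9b + 3c + d = -96
Solving the system yields a = -5, b = 4, c = 2, d = -3.
So f(x) = -5x^3 + 4x^2 + 2x - 3.
Then f(0) = -3.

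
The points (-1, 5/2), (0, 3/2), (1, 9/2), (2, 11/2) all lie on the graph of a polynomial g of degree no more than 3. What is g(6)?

-261/2

Forward differences of the values at t = -1, 0, 1, 2:
  g  : 5/2  3/2  9/2  11/2
  Δ  : -1  3  1
  Δ^2: 4  -2
  Δ^3: -6
The third differences are constant, confirming degree 3.
Interpolating (Newton forward form) and evaluating at t = 6 gives g(6) = -261/2.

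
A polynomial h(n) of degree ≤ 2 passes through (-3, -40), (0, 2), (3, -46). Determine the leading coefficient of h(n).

Write h(n) = an^2 + bn + c. Substituting each data point gives a linear system:
  9a - 3b + c = -40
  c = 2
  9a + 3b + c = -46
Solving the system yields a = -5, b = -1, c = 2.
So h(n) = -5n^2 - n + 2.
The leading coefficient is -5.

-5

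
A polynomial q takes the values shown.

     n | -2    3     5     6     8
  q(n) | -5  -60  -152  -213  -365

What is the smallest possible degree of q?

2

Divided differences on the nodes -2, 3, 5, 6, 8:
  order 0: -5  -60  -152  -213  -365
  order 1: -11  -46  -61  -76
  order 2: -5  -5  -5
  order 3: 0  0
  order 4: 0
The order-2 divided differences are all -5 (nonzero) and every higher order vanishes, so the data lies on a polynomial of degree exactly 2.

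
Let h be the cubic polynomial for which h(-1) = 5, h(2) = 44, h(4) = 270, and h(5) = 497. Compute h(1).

Write h(n) = an^3 + bn^2 + cn + d. Substituting each data point gives a linear system:
  -a + b - c + d = 5
  8a + 4b + 2c + d = 44
  64a + 16b + 4c + d = 270
  125a + 25b + 5c + d = 497
Solving the system yields a = 3, b = 5, c = -1, d = 2.
So h(n) = 3n^3 + 5n^2 - n + 2.
Then h(1) = 9.

9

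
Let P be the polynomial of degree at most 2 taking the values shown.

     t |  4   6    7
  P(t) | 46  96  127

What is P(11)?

291

Write P(t) = at^2 + bt + c. Substituting each data point gives a linear system:
  16a + 4b + c = 46
  36a + 6b + c = 96
  49a + 7b + c = 127
Solving the system yields a = 2, b = 5, c = -6.
So P(t) = 2t² + 5t - 6.
Then P(11) = 291.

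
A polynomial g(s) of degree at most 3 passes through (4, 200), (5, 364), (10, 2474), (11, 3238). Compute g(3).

94

Using the Lagrange interpolation formula with nodes 4, 5, 10, 11:
  L_0(s) = (s - 5)(s - 10)(s - 11) / -42
  L_1(s) = (s - 4)(s - 10)(s - 11) / 30
  L_2(s) = (s - 4)(s - 5)(s - 11) / -30
  L_3(s) = (s - 4)(s - 5)(s - 10) / 42
Then g(s) = 200·L_0(s) + 364·L_1(s) + 2474·L_2(s) + 3238·L_3(s).
Expanding and collecting terms gives g(s) = 2s³ + 5s² - 3s + 4.
Evaluating at s = 3: g(3) = 94.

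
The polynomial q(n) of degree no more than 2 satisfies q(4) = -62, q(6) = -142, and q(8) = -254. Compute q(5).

Forward differences of the values at n = 4, 6, 8:
  q  : -62  -142  -254
  Δ  : -80  -112
  Δ^2: -32
The second differences are constant, confirming degree 2.
Interpolating (Newton forward form) and evaluating at n = 5 gives q(5) = -98.

-98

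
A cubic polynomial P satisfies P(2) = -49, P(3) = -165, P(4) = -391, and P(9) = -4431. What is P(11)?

Using the Lagrange interpolation formula with nodes 2, 3, 4, 9:
  L_0(n) = (n - 3)(n - 4)(n - 9) / -14
  L_1(n) = (n - 2)(n - 4)(n - 9) / 6
  L_2(n) = (n - 2)(n - 3)(n - 9) / -10
  L_3(n) = (n - 2)(n - 3)(n - 4) / 210
Then P(n) = -49·L_0(n) - 165·L_1(n) - 391·L_2(n) - 4431·L_3(n).
Expanding and collecting terms gives P(n) = -6n^3 - n^2 + 3n - 3.
Evaluating at n = 11: P(11) = -8077.

-8077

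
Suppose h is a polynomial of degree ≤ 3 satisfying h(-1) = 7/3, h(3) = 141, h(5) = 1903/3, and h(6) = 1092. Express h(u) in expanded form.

Write h(u) = au^3 + bu^2 + cu + d. Substituting each data point gives a linear system:
  -a + b - c + d = 7/3
  27a + 9b + 3c + d = 141
  125a + 25b + 5c + d = 1903/3
  216a + 36b + 6c + d = 1092
Solving the system yields a = 5, b = 1/3, c = -1, d = 6.
So h(u) = 5u³ + (1/3)u² - u + 6.
Check: h(-1) = 7/3. ✓

h(u) = 5u^3 + (1/3)u^2 - u + 6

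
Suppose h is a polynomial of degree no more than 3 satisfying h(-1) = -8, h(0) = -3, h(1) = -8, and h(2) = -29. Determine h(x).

Using the Lagrange interpolation formula with nodes -1, 0, 1, 2:
  L_0(x) = x(x - 1)(x - 2) / -6
  L_1(x) = (x + 1)(x - 1)(x - 2) / 2
  L_2(x) = (x + 1)x(x - 2) / -2
  L_3(x) = (x + 1)x(x - 1) / 6
Then h(x) = -8·L_0(x) - 3·L_1(x) - 8·L_2(x) - 29·L_3(x).
Expanding and collecting terms gives h(x) = -x^3 - 5x^2 + x - 3.
Check: h(1) = -8. ✓

h(x) = -x^3 - 5x^2 + x - 3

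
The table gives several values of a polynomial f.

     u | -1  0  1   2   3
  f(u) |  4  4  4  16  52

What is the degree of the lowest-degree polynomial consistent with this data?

Forward differences of the values at u = -1, 0, 1, 2, 3:
  f  : 4  4  4  16  52
  Δ  : 0  0  12  36
  Δ^2: 0  12  24
  Δ^3: 12  12
  Δ^4: 0
The third differences are constant (12) and nonzero, while all higher differences vanish, so the minimal degree is 3.

3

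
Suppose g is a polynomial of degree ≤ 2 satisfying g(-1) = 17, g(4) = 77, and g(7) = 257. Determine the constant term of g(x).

Write g(x) = ax^2 + bx + c. Substituting each data point gives a linear system:
  a - b + c = 17
  16a + 4b + c = 77
  49a + 7b + c = 257
Solving the system yields a = 6, b = -6, c = 5.
So g(x) = 6x^2 - 6x + 5.
The constant term is 5.

5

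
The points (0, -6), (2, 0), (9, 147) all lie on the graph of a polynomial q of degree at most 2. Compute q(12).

270

Using the Lagrange interpolation formula with nodes 0, 2, 9:
  L_0(u) = (u - 2)(u - 9) / 18
  L_1(u) = u(u - 9) / -14
  L_2(u) = u(u - 2) / 63
Then q(u) = -6·L_0(u) + 0·L_1(u) + 147·L_2(u).
Expanding and collecting terms gives q(u) = 2u² - u - 6.
Evaluating at u = 12: q(12) = 270.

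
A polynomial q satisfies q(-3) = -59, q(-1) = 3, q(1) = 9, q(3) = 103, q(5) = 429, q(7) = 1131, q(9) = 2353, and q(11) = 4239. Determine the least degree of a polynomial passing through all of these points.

3

Forward differences of the values at s = -3, -1, 1, 3, 5, 7, 9, 11:
  q  : -59  3  9  103  429  1131  2353  4239
  Δ  : 62  6  94  326  702  1222  1886
  Δ^2: -56  88  232  376  520  664
  Δ^3: 144  144  144  144  144
  Δ^4: 0  0  0  0
  Δ^5: 0  0  0
  Δ^6: 0  0
  Δ^7: 0
The third differences are constant (144) and nonzero, while all higher differences vanish, so the minimal degree is 3.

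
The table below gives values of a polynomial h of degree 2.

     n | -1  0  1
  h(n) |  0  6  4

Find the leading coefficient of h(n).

Write h(n) = an^2 + bn + c. Substituting each data point gives a linear system:
  a - b + c = 0
  c = 6
  a + b + c = 4
Solving the system yields a = -4, b = 2, c = 6.
So h(n) = -4n² + 2n + 6.
The leading coefficient is -4.

-4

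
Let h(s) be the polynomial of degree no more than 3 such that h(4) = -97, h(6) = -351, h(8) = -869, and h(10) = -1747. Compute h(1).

Using the Lagrange interpolation formula with nodes 4, 6, 8, 10:
  L_0(s) = (s - 6)(s - 8)(s - 10) / -48
  L_1(s) = (s - 4)(s - 8)(s - 10) / 16
  L_2(s) = (s - 4)(s - 6)(s - 10) / -16
  L_3(s) = (s - 4)(s - 6)(s - 8) / 48
Then h(s) = -97·L_0(s) - 351·L_1(s) - 869·L_2(s) - 1747·L_3(s).
Expanding and collecting terms gives h(s) = -2s³ + 3s² - 5s + 3.
Evaluating at s = 1: h(1) = -1.

-1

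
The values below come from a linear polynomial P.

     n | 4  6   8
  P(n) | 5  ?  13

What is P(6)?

The 2 known points determine the degree-1 polynomial uniquely.
Write P(n) = an + b. Substituting each data point gives a linear system:
  4a + b = 5
  8a + b = 13
Solving the system yields a = 2, b = -3.
So P(n) = 2n - 3.
Then P(6) = 9.

9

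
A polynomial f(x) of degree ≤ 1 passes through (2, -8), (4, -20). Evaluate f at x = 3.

-14

Write f(x) = ax + b. Substituting each data point gives a linear system:
  2a + b = -8
  4a + b = -20
Solving the system yields a = -6, b = 4.
So f(x) = -6x + 4.
Then f(3) = -14.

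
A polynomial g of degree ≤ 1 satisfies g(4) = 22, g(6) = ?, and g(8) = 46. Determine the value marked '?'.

34

The 2 known points determine the degree-1 polynomial uniquely.
Write g(s) = as + b. Substituting each data point gives a linear system:
  4a + b = 22
  8a + b = 46
Solving the system yields a = 6, b = -2.
So g(s) = 6s - 2.
Then g(6) = 34.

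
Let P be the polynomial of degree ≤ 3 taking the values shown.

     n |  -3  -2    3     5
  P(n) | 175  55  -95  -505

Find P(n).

Write P(n) = an^3 + bn^2 + cn + d. Substituting each data point gives a linear system:
  -27a + 9b - 3c + d = 175
  -8a + 4b - 2c + d = 55
  27a + 9b + 3c + d = -95
  125a + 25b + 5c + d = -505
Solving the system yields a = -5, b = 5, c = 0, d = -5.
So P(n) = -5n^3 + 5n^2 - 5.
Check: P(3) = -95. ✓

P(n) = -5n^3 + 5n^2 - 5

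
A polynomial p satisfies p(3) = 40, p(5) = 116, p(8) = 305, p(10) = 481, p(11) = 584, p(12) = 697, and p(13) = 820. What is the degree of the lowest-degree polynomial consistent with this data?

2

Divided differences on the nodes 3, 5, 8, 10, 11, 12, 13:
  order 0: 40  116  305  481  584  697  820
  order 1: 38  63  88  103  113  123
  order 2: 5  5  5  5  5
  order 3: 0  0  0  0
  order 4: 0  0  0
  order 5: 0  0
  order 6: 0
The order-2 divided differences are all 5 (nonzero) and every higher order vanishes, so the data lies on a polynomial of degree exactly 2.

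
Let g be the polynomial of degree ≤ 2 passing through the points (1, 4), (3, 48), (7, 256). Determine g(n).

Write g(n) = an^2 + bn + c. Substituting each data point gives a linear system:
  a + b + c = 4
  9a + 3b + c = 48
  49a + 7b + c = 256
Solving the system yields a = 5, b = 2, c = -3.
So g(n) = 5n² + 2n - 3.
Check: g(3) = 48. ✓

g(n) = 5n^2 + 2n - 3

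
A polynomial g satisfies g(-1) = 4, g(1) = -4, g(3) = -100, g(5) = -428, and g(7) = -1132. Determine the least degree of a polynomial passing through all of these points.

Forward differences of the values at x = -1, 1, 3, 5, 7:
  g  : 4  -4  -100  -428  -1132
  Δ  : -8  -96  -328  -704
  Δ^2: -88  -232  -376
  Δ^3: -144  -144
  Δ^4: 0
The third differences are constant (-144) and nonzero, while all higher differences vanish, so the minimal degree is 3.

3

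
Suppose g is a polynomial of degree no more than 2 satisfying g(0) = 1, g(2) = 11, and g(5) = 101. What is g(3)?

Using the Lagrange interpolation formula with nodes 0, 2, 5:
  L_0(u) = (u - 2)(u - 5) / 10
  L_1(u) = u(u - 5) / -6
  L_2(u) = u(u - 2) / 15
Then g(u) = 1·L_0(u) + 11·L_1(u) + 101·L_2(u).
Expanding and collecting terms gives g(u) = 5u² - 5u + 1.
Evaluating at u = 3: g(3) = 31.

31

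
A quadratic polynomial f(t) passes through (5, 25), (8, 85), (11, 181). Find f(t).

f(t) = 2t^2 - 6t + 5

Using the Lagrange interpolation formula with nodes 5, 8, 11:
  L_0(t) = (t - 8)(t - 11) / 18
  L_1(t) = (t - 5)(t - 11) / -9
  L_2(t) = (t - 5)(t - 8) / 18
Then f(t) = 25·L_0(t) + 85·L_1(t) + 181·L_2(t).
Expanding and collecting terms gives f(t) = 2t^2 - 6t + 5.
Check: f(5) = 25. ✓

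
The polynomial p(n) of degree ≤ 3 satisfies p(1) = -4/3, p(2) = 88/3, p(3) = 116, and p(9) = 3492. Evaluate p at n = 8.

Using the Lagrange interpolation formula with nodes 1, 2, 3, 9:
  L_0(n) = (n - 2)(n - 3)(n - 9) / -16
  L_1(n) = (n - 1)(n - 3)(n - 9) / 7
  L_2(n) = (n - 1)(n - 2)(n - 9) / -12
  L_3(n) = (n - 1)(n - 2)(n - 3) / 336
Then p(n) = -4/3·L_0(n) + 88/3·L_1(n) + 116·L_2(n) + 3492·L_3(n).
Expanding and collecting terms gives p(n) = 5n^3 - 2n^2 + (5/3)n - 6.
Evaluating at n = 8: p(8) = 7318/3.

7318/3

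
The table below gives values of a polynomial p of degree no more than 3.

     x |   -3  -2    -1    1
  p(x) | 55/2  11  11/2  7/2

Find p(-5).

235/2

Using the Lagrange interpolation formula with nodes -3, -2, -1, 1:
  L_0(x) = (x + 2)(x + 1)(x - 1) / -8
  L_1(x) = (x + 3)(x + 1)(x - 1) / 3
  L_2(x) = (x + 3)(x + 2)(x - 1) / -4
  L_3(x) = (x + 3)(x + 2)(x + 1) / 24
Then p(x) = 55/2·L_0(x) + 11·L_1(x) + 11/2·L_2(x) + 7/2·L_3(x).
Expanding and collecting terms gives p(x) = -x³ - (1/2)x² + 5.
Evaluating at x = -5: p(-5) = 235/2.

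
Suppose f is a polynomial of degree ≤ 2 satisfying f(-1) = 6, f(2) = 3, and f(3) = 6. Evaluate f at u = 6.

Using the Lagrange interpolation formula with nodes -1, 2, 3:
  L_0(u) = (u - 2)(u - 3) / 12
  L_1(u) = (u + 1)(u - 3) / -3
  L_2(u) = (u + 1)(u - 2) / 4
Then f(u) = 6·L_0(u) + 3·L_1(u) + 6·L_2(u).
Expanding and collecting terms gives f(u) = u^2 - 2u + 3.
Evaluating at u = 6: f(6) = 27.

27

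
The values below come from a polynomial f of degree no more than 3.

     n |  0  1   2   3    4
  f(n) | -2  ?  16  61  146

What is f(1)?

The 4 known points determine the degree-3 polynomial uniquely.
Write f(n) = an^3 + bn^2 + cn + d. Substituting each data point gives a linear system:
  d = -2
  8a + 4b + 2c + d = 16
  27a + 9b + 3c + d = 61
  64a + 16b + 4c + d = 146
Solving the system yields a = 2, b = 2, c = -3, d = -2.
So f(n) = 2n³ + 2n² - 3n - 2.
Then f(1) = -1.

-1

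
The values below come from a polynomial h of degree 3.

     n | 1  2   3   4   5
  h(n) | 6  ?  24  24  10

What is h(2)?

The 4 known points determine the degree-3 polynomial uniquely.
Write h(n) = an^3 + bn^2 + cn + d. Substituting each data point gives a linear system:
  a + b + c + d = 6
  27a + 9b + 3c + d = 24
  64a + 16b + 4c + d = 24
  125a + 25b + 5c + d = 10
Solving the system yields a = -1, b = 5, c = 2, d = 0.
So h(n) = -n³ + 5n² + 2n.
Then h(2) = 16.

16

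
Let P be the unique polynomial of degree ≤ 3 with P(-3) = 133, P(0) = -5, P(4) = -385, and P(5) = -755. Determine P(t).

Using the Lagrange interpolation formula with nodes -3, 0, 4, 5:
  L_0(t) = t(t - 4)(t - 5) / -168
  L_1(t) = (t + 3)(t - 4)(t - 5) / 60
  L_2(t) = (t + 3)t(t - 5) / -28
  L_3(t) = (t + 3)t(t - 4) / 40
Then P(t) = 133·L_0(t) - 5·L_1(t) - 385·L_2(t) - 755·L_3(t).
Expanding and collecting terms gives P(t) = -6t^3 - t^2 + 5t - 5.
Check: P(-3) = 133. ✓

P(t) = -6t^3 - t^2 + 5t - 5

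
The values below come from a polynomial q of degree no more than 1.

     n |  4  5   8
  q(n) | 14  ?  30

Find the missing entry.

The 2 known points determine the degree-1 polynomial uniquely.
Write q(n) = an + b. Substituting each data point gives a linear system:
  4a + b = 14
  8a + b = 30
Solving the system yields a = 4, b = -2.
So q(n) = 4n - 2.
Then q(5) = 18.

18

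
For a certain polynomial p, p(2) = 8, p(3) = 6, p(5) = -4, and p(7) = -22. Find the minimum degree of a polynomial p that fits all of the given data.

2

Divided differences on the nodes 2, 3, 5, 7:
  order 0: 8  6  -4  -22
  order 1: -2  -5  -9
  order 2: -1  -1
  order 3: 0
The order-2 divided differences are all -1 (nonzero) and every higher order vanishes, so the data lies on a polynomial of degree exactly 2.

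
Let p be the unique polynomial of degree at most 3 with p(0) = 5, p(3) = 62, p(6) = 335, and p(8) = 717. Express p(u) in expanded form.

Write p(u) = au^3 + bu^2 + cu + d. Substituting each data point gives a linear system:
  d = 5
  27a + 9b + 3c + d = 62
  216a + 36b + 6c + d = 335
  512a + 64b + 8c + d = 717
Solving the system yields a = 1, b = 3, c = 1, d = 5.
So p(u) = u³ + 3u² + u + 5.
Check: p(8) = 717. ✓

p(u) = u^3 + 3u^2 + u + 5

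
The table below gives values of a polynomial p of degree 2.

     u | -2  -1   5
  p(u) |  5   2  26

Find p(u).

Using the Lagrange interpolation formula with nodes -2, -1, 5:
  L_0(u) = (u + 1)(u - 5) / 7
  L_1(u) = (u + 2)(u - 5) / -6
  L_2(u) = (u + 2)(u + 1) / 42
Then p(u) = 5·L_0(u) + 2·L_1(u) + 26·L_2(u).
Expanding and collecting terms gives p(u) = u² + 1.
Check: p(5) = 26. ✓

p(u) = u^2 + 1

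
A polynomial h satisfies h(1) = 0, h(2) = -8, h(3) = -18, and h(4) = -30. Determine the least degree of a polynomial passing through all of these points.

Forward differences of the values at s = 1, 2, 3, 4:
  h  : 0  -8  -18  -30
  Δ  : -8  -10  -12
  Δ^2: -2  -2
  Δ^3: 0
The second differences are constant (-2) and nonzero, while all higher differences vanish, so the minimal degree is 2.

2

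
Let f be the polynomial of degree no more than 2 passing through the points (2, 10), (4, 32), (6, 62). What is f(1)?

Using the Lagrange interpolation formula with nodes 2, 4, 6:
  L_0(s) = (s - 4)(s - 6) / 8
  L_1(s) = (s - 2)(s - 6) / -4
  L_2(s) = (s - 2)(s - 4) / 8
Then f(s) = 10·L_0(s) + 32·L_1(s) + 62·L_2(s).
Expanding and collecting terms gives f(s) = s^2 + 5s - 4.
Evaluating at s = 1: f(1) = 2.

2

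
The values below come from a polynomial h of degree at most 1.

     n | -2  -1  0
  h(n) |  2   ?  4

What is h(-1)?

On equispaced nodes a degree-1 polynomial has vanishing second forward difference, so
  h(-2) - 2·h(-1) + h(0) = 0.
Substituting the known values and solving for h(-1):
  -2·h(-1) = -6
  h(-1) = 3.

3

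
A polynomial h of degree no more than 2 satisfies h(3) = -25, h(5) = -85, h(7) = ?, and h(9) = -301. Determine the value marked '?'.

-177

The 3 known points determine the degree-2 polynomial uniquely.
Write h(t) = at^2 + bt + c. Substituting each data point gives a linear system:
  9a + 3b + c = -25
  25a + 5b + c = -85
  81a + 9b + c = -301
Solving the system yields a = -4, b = 2, c = 5.
So h(t) = -4t^2 + 2t + 5.
Then h(7) = -177.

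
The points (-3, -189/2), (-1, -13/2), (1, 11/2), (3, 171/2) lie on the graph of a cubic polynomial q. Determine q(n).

Using the Lagrange interpolation formula with nodes -3, -1, 1, 3:
  L_0(n) = (n + 1)(n - 1)(n - 3) / -48
  L_1(n) = (n + 3)(n - 1)(n - 3) / 16
  L_2(n) = (n + 3)(n + 1)(n - 3) / -16
  L_3(n) = (n + 3)(n + 1)(n - 1) / 48
Then q(n) = -189/2·L_0(n) - 13/2·L_1(n) + 11/2·L_2(n) + 171/2·L_3(n).
Expanding and collecting terms gives q(n) = 3n^3 - (1/2)n^2 + 3n.
Check: q(-3) = -189/2. ✓

q(n) = 3n^3 - (1/2)n^2 + 3n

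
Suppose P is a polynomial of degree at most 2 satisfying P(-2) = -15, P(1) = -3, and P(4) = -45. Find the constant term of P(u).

-1

Write P(u) = au^2 + bu + c. Substituting each data point gives a linear system:
  4a - 2b + c = -15
  a + b + c = -3
  16a + 4b + c = -45
Solving the system yields a = -3, b = 1, c = -1.
So P(u) = -3u^2 + u - 1.
The constant term is -1.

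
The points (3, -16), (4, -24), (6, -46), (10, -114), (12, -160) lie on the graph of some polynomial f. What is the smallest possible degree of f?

2

Divided differences on the nodes 3, 4, 6, 10, 12:
  order 0: -16  -24  -46  -114  -160
  order 1: -8  -11  -17  -23
  order 2: -1  -1  -1
  order 3: 0  0
  order 4: 0
The order-2 divided differences are all -1 (nonzero) and every higher order vanishes, so the data lies on a polynomial of degree exactly 2.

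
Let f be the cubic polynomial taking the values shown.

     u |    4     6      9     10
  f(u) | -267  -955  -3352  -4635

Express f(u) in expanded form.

Write f(u) = au^3 + bu^2 + cu + d. Substituting each data point gives a linear system:
  64a + 16b + 4c + d = -267
  216a + 36b + 6c + d = -955
  729a + 81b + 9c + d = -3352
  1000a + 100b + 10c + d = -4635
Solving the system yields a = -5, b = 4, c = -4, d = 5.
So f(u) = -5u^3 + 4u^2 - 4u + 5.
Check: f(10) = -4635. ✓

f(u) = -5u^3 + 4u^2 - 4u + 5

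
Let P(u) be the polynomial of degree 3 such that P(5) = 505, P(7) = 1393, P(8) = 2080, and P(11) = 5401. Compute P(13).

8905

Using the Lagrange interpolation formula with nodes 5, 7, 8, 11:
  L_0(u) = (u - 7)(u - 8)(u - 11) / -36
  L_1(u) = (u - 5)(u - 8)(u - 11) / 8
  L_2(u) = (u - 5)(u - 7)(u - 11) / -9
  L_3(u) = (u - 5)(u - 7)(u - 8) / 72
Then P(u) = 505·L_0(u) + 1393·L_1(u) + 2080·L_2(u) + 5401·L_3(u).
Expanding and collecting terms gives P(u) = 4u³ + u² - 4u.
Evaluating at u = 13: P(13) = 8905.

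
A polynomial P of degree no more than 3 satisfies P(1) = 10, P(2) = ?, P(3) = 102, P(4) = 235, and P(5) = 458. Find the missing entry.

35

On equispaced nodes a degree-3 polynomial has vanishing fourth forward difference, so
  P(1) - 4·P(2) + 6·P(3) - 4·P(4) + P(5) = 0.
Substituting the known values and solving for P(2):
  -4·P(2) = -140
  P(2) = 35.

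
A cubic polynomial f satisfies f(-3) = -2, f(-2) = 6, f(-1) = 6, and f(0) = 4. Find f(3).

Write f(t) = at^3 + bt^2 + ct + d. Substituting each data point gives a linear system:
  -27a + 9b - 3c + d = -2
  -8a + 4b - 2c + d = 6
  -a + b - c + d = 6
  d = 4
Solving the system yields a = 1, b = 2, c = -1, d = 4.
So f(t) = t³ + 2t² - t + 4.
Then f(3) = 46.

46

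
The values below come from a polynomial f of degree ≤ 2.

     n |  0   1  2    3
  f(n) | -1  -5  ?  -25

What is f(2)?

The 3 known points determine the degree-2 polynomial uniquely.
Write f(n) = an^2 + bn + c. Substituting each data point gives a linear system:
  c = -1
  a + b + c = -5
  9a + 3b + c = -25
Solving the system yields a = -2, b = -2, c = -1.
So f(n) = -2n^2 - 2n - 1.
Then f(2) = -13.

-13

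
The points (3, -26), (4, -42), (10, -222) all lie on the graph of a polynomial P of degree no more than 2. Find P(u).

Using the Lagrange interpolation formula with nodes 3, 4, 10:
  L_0(u) = (u - 4)(u - 10) / 7
  L_1(u) = (u - 3)(u - 10) / -6
  L_2(u) = (u - 3)(u - 4) / 42
Then P(u) = -26·L_0(u) - 42·L_1(u) - 222·L_2(u).
Expanding and collecting terms gives P(u) = -2u^2 - 2u - 2.
Check: P(10) = -222. ✓

P(u) = -2u^2 - 2u - 2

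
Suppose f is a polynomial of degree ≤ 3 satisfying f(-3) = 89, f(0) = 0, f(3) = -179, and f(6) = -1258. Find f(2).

-178/3

Forward differences of the values at u = -3, 0, 3, 6:
  f  : 89  0  -179  -1258
  Δ  : -89  -179  -1079
  Δ^2: -90  -900
  Δ^3: -810
The third differences are constant, confirming degree 3.
Interpolating (Newton forward form) and evaluating at u = 2 gives f(2) = -178/3.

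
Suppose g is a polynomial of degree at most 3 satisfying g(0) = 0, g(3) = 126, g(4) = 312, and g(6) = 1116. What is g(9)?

3942

Using the Lagrange interpolation formula with nodes 0, 3, 4, 6:
  L_0(x) = (x - 3)(x - 4)(x - 6) / -72
  L_1(x) = x(x - 4)(x - 6) / 9
  L_2(x) = x(x - 3)(x - 6) / -8
  L_3(x) = x(x - 3)(x - 4) / 36
Then g(x) = 0·L_0(x) + 126·L_1(x) + 312·L_2(x) + 1116·L_3(x).
Expanding and collecting terms gives g(x) = 6x³ - 6x² + 6x.
Evaluating at x = 9: g(9) = 3942.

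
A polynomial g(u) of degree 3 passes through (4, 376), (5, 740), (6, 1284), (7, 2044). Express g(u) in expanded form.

Write g(u) = au^3 + bu^2 + cu + d. Substituting each data point gives a linear system:
  64a + 16b + 4c + d = 376
  125a + 25b + 5c + d = 740
  216a + 36b + 6c + d = 1284
  343a + 49b + 7c + d = 2044
Solving the system yields a = 6, b = 0, c = -2, d = 0.
So g(u) = 6u^3 - 2u.
Check: g(6) = 1284. ✓

g(u) = 6u^3 - 2u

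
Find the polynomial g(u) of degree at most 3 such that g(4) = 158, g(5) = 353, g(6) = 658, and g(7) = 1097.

g(u) = 4u^3 - 5u^2 - 4u - 2

Using the Lagrange interpolation formula with nodes 4, 5, 6, 7:
  L_0(u) = (u - 5)(u - 6)(u - 7) / -6
  L_1(u) = (u - 4)(u - 6)(u - 7) / 2
  L_2(u) = (u - 4)(u - 5)(u - 7) / -2
  L_3(u) = (u - 4)(u - 5)(u - 6) / 6
Then g(u) = 158·L_0(u) + 353·L_1(u) + 658·L_2(u) + 1097·L_3(u).
Expanding and collecting terms gives g(u) = 4u^3 - 5u^2 - 4u - 2.
Check: g(4) = 158. ✓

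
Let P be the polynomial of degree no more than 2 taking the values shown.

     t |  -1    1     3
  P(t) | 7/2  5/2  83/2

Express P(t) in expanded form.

P(t) = 5t^2 - (1/2)t - 2

Write P(t) = at^2 + bt + c. Substituting each data point gives a linear system:
  a - b + c = 7/2
  a + b + c = 5/2
  9a + 3b + c = 83/2
Solving the system yields a = 5, b = -1/2, c = -2.
So P(t) = 5t² - (1/2)t - 2.
Check: P(-1) = 7/2. ✓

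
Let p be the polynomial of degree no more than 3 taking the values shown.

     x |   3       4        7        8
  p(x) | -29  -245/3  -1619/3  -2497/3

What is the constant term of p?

Write p(x) = ax^3 + bx^2 + cx + d. Substituting each data point gives a linear system:
  27a + 9b + 3c + d = -29
  64a + 16b + 4c + d = -245/3
  343a + 49b + 7c + d = -1619/3
  512a + 64b + 8c + d = -2497/3
Solving the system yields a = -2, b = 3, c = 1/3, d = -3.
So p(x) = -2x^3 + 3x^2 + (1/3)x - 3.
The constant term is -3.

-3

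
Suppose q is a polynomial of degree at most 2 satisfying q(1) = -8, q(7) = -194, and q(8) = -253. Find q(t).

q(t) = -4t^2 + t - 5

Write q(t) = at^2 + bt + c. Substituting each data point gives a linear system:
  a + b + c = -8
  49a + 7b + c = -194
  64a + 8b + c = -253
Solving the system yields a = -4, b = 1, c = -5.
So q(t) = -4t^2 + t - 5.
Check: q(7) = -194. ✓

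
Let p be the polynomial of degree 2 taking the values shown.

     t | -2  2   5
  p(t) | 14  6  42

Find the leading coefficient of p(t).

2

Write p(t) = at^2 + bt + c. Substituting each data point gives a linear system:
  4a - 2b + c = 14
  4a + 2b + c = 6
  25a + 5b + c = 42
Solving the system yields a = 2, b = -2, c = 2.
So p(t) = 2t^2 - 2t + 2.
The leading coefficient is 2.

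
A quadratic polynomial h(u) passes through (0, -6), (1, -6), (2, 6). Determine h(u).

Write h(u) = au^2 + bu + c. Substituting each data point gives a linear system:
  c = -6
  a + b + c = -6
  4a + 2b + c = 6
Solving the system yields a = 6, b = -6, c = -6.
So h(u) = 6u^2 - 6u - 6.
Check: h(2) = 6. ✓

h(u) = 6u^2 - 6u - 6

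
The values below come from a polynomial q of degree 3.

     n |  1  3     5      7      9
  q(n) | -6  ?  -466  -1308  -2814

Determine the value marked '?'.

-96

The 4 known points determine the degree-3 polynomial uniquely.
Write q(n) = an^3 + bn^2 + cn + d. Substituting each data point gives a linear system:
  a + b + c + d = -6
  125a + 25b + 5c + d = -466
  343a + 49b + 7c + d = -1308
  729a + 81b + 9c + d = -2814
Solving the system yields a = -4, b = 1, c = 3, d = -6.
So q(n) = -4n^3 + n^2 + 3n - 6.
Then q(3) = -96.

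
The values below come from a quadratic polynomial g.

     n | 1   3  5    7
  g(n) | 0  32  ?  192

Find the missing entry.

96

On equispaced nodes a degree-2 polynomial has vanishing third forward difference, so
  - g(1) + 3·g(3) - 3·g(5) + g(7) = 0.
Substituting the known values and solving for g(5):
  -3·g(5) = -288
  g(5) = 96.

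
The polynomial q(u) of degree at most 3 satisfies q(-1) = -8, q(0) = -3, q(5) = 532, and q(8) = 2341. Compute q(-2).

Write q(u) = au^3 + bu^2 + cu + d. Substituting each data point gives a linear system:
  -a + b - c + d = -8
  d = -3
  125a + 25b + 5c + d = 532
  512a + 64b + 8c + d = 2341
Solving the system yields a = 5, b = -3, c = -3, d = -3.
So q(u) = 5u^3 - 3u^2 - 3u - 3.
Then q(-2) = -49.

-49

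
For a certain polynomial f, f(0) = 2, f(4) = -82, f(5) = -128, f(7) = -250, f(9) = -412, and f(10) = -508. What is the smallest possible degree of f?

Divided differences on the nodes 0, 4, 5, 7, 9, 10:
  order 0: 2  -82  -128  -250  -412  -508
  order 1: -21  -46  -61  -81  -96
  order 2: -5  -5  -5  -5
  order 3: 0  0  0
  order 4: 0  0
  order 5: 0
The order-2 divided differences are all -5 (nonzero) and every higher order vanishes, so the data lies on a polynomial of degree exactly 2.

2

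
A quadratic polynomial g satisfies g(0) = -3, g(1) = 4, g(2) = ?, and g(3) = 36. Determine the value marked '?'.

17

The 3 known points determine the degree-2 polynomial uniquely.
Write g(t) = at^2 + bt + c. Substituting each data point gives a linear system:
  c = -3
  a + b + c = 4
  9a + 3b + c = 36
Solving the system yields a = 3, b = 4, c = -3.
So g(t) = 3t^2 + 4t - 3.
Then g(2) = 17.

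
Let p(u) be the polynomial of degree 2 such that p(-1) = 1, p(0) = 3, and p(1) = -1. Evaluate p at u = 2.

Write p(u) = au^2 + bu + c. Substituting each data point gives a linear system:
  a - b + c = 1
  c = 3
  a + b + c = -1
Solving the system yields a = -3, b = -1, c = 3.
So p(u) = -3u^2 - u + 3.
Then p(2) = -11.

-11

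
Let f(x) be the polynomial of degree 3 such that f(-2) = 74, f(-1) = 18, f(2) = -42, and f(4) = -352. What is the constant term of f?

Write f(x) = ax^3 + bx^2 + cx + d. Substituting each data point gives a linear system:
  -8a + 4b - 2c + d = 74
  -a + b - c + d = 18
  8a + 4b + 2c + d = -42
  64a + 16b + 4c + d = -352
Solving the system yields a = -6, b = 3, c = -5, d = 4.
So f(x) = -6x^3 + 3x^2 - 5x + 4.
The constant term is 4.

4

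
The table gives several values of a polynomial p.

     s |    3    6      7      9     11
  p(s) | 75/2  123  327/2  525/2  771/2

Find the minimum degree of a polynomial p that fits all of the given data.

Divided differences on the nodes 3, 6, 7, 9, 11:
  order 0: 75/2  123  327/2  525/2  771/2
  order 1: 57/2  81/2  99/2  123/2
  order 2: 3  3  3
  order 3: 0  0
  order 4: 0
The order-2 divided differences are all 3 (nonzero) and every higher order vanishes, so the data lies on a polynomial of degree exactly 2.

2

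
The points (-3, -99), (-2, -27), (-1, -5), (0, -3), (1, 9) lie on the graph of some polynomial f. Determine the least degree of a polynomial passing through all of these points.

Forward differences of the values at u = -3, -2, -1, 0, 1:
  f  : -99  -27  -5  -3  9
  Δ  : 72  22  2  12
  Δ^2: -50  -20  10
  Δ^3: 30  30
  Δ^4: 0
The third differences are constant (30) and nonzero, while all higher differences vanish, so the minimal degree is 3.

3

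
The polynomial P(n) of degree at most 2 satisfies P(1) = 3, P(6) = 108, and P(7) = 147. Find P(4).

48

Using the Lagrange interpolation formula with nodes 1, 6, 7:
  L_0(n) = (n - 6)(n - 7) / 30
  L_1(n) = (n - 1)(n - 7) / -5
  L_2(n) = (n - 1)(n - 6) / 6
Then P(n) = 3·L_0(n) + 108·L_1(n) + 147·L_2(n).
Expanding and collecting terms gives P(n) = 3n².
Evaluating at n = 4: P(4) = 48.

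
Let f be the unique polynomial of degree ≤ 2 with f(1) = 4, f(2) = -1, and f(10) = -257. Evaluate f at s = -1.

Write f(s) = as^2 + bs + c. Substituting each data point gives a linear system:
  a + b + c = 4
  4a + 2b + c = -1
  100a + 10b + c = -257
Solving the system yields a = -3, b = 4, c = 3.
So f(s) = -3s² + 4s + 3.
Then f(-1) = -4.

-4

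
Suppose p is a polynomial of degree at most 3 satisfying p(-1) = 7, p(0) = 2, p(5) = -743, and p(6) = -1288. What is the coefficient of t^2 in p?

Write p(t) = at^3 + bt^2 + ct + d. Substituting each data point gives a linear system:
  -a + b - c + d = 7
  d = 2
  125a + 25b + 5c + d = -743
  216a + 36b + 6c + d = -1288
Solving the system yields a = -6, b = 0, c = 1, d = 2.
So p(t) = -6t^3 + t + 2.
The coefficient of t^2 is 0.

0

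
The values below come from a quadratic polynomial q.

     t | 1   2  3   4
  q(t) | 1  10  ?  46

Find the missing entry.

25

The 3 known points determine the degree-2 polynomial uniquely.
Write q(t) = at^2 + bt + c. Substituting each data point gives a linear system:
  a + b + c = 1
  4a + 2b + c = 10
  16a + 4b + c = 46
Solving the system yields a = 3, b = 0, c = -2.
So q(t) = 3t^2 - 2.
Then q(3) = 25.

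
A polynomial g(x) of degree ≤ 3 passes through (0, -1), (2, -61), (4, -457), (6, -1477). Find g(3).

-199

Forward differences of the values at x = 0, 2, 4, 6:
  g  : -1  -61  -457  -1477
  Δ  : -60  -396  -1020
  Δ^2: -336  -624
  Δ^3: -288
The third differences are constant, confirming degree 3.
Interpolating (Newton forward form) and evaluating at x = 3 gives g(3) = -199.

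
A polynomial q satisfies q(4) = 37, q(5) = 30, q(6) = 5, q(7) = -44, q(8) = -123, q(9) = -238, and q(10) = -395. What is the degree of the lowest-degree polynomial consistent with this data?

3

Forward differences of the values at x = 4, 5, 6, 7, 8, 9, 10:
  q  : 37  30  5  -44  -123  -238  -395
  Δ  : -7  -25  -49  -79  -115  -157
  Δ^2: -18  -24  -30  -36  -42
  Δ^3: -6  -6  -6  -6
  Δ^4: 0  0  0
  Δ^5: 0  0
  Δ^6: 0
The third differences are constant (-6) and nonzero, while all higher differences vanish, so the minimal degree is 3.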